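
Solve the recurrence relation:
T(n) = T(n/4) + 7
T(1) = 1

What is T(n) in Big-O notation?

Each step divides n by 4 and adds 7. After log_4(n) steps we reach T(1)=1. So T(n) = 7·log_4(n) + 1 = O(log n).

Answer: O(log n)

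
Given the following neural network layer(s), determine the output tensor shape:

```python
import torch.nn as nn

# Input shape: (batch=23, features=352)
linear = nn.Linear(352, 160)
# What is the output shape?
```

Input: (23, 352) -> Output: (23, 160)

Answer: (23, 160)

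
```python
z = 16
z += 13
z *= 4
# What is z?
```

Trace:
`z = 16` → z = 16
`z += 13` → z = 29
`z *= 4` → z = 116
So z = 116

Answer: 116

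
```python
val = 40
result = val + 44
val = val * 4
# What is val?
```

Trace:
`val = 40` → val = 40
`result = val + 44` → result = 84
`val = val * 4` → val = 160
So val = 160

Answer: 160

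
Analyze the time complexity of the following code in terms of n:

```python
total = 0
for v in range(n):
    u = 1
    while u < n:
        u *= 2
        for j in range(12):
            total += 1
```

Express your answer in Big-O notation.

Each loop level contributes: n × log n × 1. Multiplying the contributions gives O(n log n).

Answer: O(n log n)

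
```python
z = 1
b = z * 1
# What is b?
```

Trace:
`z = 1` → z = 1
`b = z * 1` → b = 1
So b = 1

Answer: 1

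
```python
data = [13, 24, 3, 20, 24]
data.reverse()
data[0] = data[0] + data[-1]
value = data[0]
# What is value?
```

Trace:
`data = [13, 24, 3, 20, 24]` → data = [13, 24, 3, 20, 24]
`data.reverse()` → data = [24, 20, 3, 24, 13]
`data[0] = data[0] + data[-1]` → data = [37, 20, 3, 24, 13]
`value = data[0]` → value = 37
So value = 37

Answer: 37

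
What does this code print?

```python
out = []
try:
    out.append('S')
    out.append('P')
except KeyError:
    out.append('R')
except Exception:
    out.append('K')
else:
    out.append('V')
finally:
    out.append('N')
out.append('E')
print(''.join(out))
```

Execution trace: 'S' (try body) → 'P' (try body, no exception) → 'V' (else) → 'N' (finally) → 'E' (after the try/except). Output: SPVNE

Answer: SPVNE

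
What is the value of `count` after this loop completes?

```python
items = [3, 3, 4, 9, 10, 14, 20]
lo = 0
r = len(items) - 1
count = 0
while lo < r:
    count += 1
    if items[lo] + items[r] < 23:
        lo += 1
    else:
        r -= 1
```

Steps to find pair summing to 23
`count` takes the values: 0 → 1 → 2 → 3 → 4 → 5 → 6

Answer: 6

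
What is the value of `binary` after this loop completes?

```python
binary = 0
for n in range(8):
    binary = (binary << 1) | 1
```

Build 8 consecutive 1-bits: 0b11111111
`binary` takes the values: 0 → 1 → 3 → 7 → 15 → 31 → 63 → 127 → 255

Answer: 255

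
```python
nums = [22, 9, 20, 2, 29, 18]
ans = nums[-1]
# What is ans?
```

Trace:
`nums = [22, 9, 20, 2, 29, 18]` → nums = [22, 9, 20, 2, 29, 18]
`ans = nums[-1]` → ans = 18
So ans = 18

Answer: 18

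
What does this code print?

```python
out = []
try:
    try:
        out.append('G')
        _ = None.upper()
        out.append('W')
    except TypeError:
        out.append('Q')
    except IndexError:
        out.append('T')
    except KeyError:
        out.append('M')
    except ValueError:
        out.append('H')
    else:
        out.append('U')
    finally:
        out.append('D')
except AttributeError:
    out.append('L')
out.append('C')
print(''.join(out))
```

Execution trace: 'G' (try body) → 'D' (finally) → 'L' (outer except AttributeError) → 'C' (after the try/except). Output: GDLC

Answer: GDLC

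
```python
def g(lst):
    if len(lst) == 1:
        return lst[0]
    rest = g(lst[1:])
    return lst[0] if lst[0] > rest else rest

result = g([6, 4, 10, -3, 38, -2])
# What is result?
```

Recursive max over [6, 4, 10, -3, 38, -2] = 38

Answer: 38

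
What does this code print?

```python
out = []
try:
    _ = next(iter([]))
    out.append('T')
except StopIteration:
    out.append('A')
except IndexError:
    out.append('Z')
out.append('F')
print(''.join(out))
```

Execution trace: 'A' (except StopIteration) → 'F' (after the try/except). Output: AF

Answer: AF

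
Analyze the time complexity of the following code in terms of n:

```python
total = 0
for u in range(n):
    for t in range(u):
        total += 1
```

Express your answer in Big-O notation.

Each loop level contributes: n × n. Multiplying the contributions gives O(n^2).

Answer: O(n^2)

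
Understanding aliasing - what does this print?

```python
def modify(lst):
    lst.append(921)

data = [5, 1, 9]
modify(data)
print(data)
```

Key concept: function modifies passed list.
Step by step:
`data = [5, 1, 9]` → data = [5, 1, 9]
`modify(data)` → data = [5, 1, 9, 921]
`print(data)` → prints [5, 1, 9, 921]

Answer: [5, 1, 9, 921]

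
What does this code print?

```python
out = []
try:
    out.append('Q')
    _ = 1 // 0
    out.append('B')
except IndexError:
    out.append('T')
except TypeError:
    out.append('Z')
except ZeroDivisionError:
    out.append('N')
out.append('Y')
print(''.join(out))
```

Execution trace: 'Q' (try body) → 'N' (except ZeroDivisionError) → 'Y' (after the try/except). Output: QNY

Answer: QNY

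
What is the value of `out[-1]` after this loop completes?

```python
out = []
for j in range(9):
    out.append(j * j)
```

Last element of squares 0 to 8
`out` takes the values: [] → [0] → [0, 1] → [0, 1, 4] → [0, 1, 4, 9] → [0, 1, 4, 9, 16] → [0, 1, 4, 9, 16, 25] → [0, 1, 4, 9, 16, 25, 36] → [0, 1, 4, 9, 16, 25, 36, 49] → [0, 1, 4, 9, 16, 25, 36, 49, 64]
So `out[-1]` = 64

Answer: 64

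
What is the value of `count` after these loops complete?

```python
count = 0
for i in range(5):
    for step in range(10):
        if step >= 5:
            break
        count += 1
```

Inner breaks at 5, outer runs 5 times
`count` takes the values: 0 → 1 → 2 → 3 → 4 → 5 → 6 → 7 → 8 → 9 → 10 → 11 → 12 → 13 → 14 → 15 → 16 → 17 → 18 → 19 → 20 → 21 → 22 → 23 → 24 → 25

Answer: 25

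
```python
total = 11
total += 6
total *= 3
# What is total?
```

Trace:
`total = 11` → total = 11
`total += 6` → total = 17
`total *= 3` → total = 51
So total = 51

Answer: 51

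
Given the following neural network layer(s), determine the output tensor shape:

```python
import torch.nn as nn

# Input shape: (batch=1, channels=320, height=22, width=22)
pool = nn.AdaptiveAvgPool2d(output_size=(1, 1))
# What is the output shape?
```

Input: (1, 320, 22, 22) -> Output: (1, 320, 1, 1)

Answer: (1, 320, 1, 1)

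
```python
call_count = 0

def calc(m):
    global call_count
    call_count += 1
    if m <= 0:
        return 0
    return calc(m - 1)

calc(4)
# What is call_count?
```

Linear recursion stepping by 1: 5 calls from m=4 down to ≤0.

Answer: 5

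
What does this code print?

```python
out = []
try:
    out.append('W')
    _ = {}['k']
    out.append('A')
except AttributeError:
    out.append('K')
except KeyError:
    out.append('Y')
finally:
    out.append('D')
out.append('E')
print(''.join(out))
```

Execution trace: 'W' (try body) → 'Y' (except KeyError) → 'D' (finally) → 'E' (after the try/except). Output: WYDE

Answer: WYDE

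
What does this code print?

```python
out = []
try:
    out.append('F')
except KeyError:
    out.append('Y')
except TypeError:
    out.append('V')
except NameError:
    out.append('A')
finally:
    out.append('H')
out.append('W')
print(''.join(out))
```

Execution trace: 'F' (try body, no exception) → 'H' (finally) → 'W' (after the try/except). Output: FHW

Answer: FHW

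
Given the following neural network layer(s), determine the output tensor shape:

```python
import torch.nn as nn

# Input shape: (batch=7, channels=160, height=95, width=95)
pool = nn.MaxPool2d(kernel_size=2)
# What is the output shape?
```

Input: (7, 160, 95, 95) -> Output: (7, 160, 47, 47)

Answer: (7, 160, 47, 47)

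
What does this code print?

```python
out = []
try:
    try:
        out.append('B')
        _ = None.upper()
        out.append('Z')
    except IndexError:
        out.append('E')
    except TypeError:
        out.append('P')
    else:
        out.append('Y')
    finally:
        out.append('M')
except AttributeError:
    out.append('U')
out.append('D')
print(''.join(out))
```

Execution trace: 'B' (try body) → 'M' (finally) → 'U' (outer except AttributeError) → 'D' (after the try/except). Output: BMUD

Answer: BMUD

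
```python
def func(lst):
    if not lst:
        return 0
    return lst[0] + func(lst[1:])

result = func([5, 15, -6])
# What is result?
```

5 + 15 + (-6) + 0 = 14

Answer: 14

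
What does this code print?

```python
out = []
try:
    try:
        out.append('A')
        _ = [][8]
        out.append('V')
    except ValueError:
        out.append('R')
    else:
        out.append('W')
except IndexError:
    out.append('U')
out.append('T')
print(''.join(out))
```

Execution trace: 'A' (try body) → 'U' (outer except IndexError) → 'T' (after the try/except). Output: AUT

Answer: AUT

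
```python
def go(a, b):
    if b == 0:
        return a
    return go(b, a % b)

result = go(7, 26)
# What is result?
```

go(7, 26) -> go(26, 7) -> go(7, 5) -> go(5, 2) -> go(2, 1) -> go(1, 0) -> 1

Answer: 1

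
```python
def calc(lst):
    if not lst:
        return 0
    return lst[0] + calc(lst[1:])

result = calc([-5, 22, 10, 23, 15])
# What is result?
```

(-5) + 22 + 10 + 23 + 15 + 0 = 65

Answer: 65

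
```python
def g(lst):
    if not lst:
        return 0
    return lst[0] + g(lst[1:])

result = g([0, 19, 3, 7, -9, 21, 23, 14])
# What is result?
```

0 + 19 + 3 + 7 + (-9) + 21 + 23 + 14 + 0 = 78

Answer: 78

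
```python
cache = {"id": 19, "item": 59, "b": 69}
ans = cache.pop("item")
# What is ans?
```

Trace:
`cache = {"id": 19, "item": 59, "b": 69}` → cache = {'id': 19, 'item': 59, 'b': 69}
`ans = cache.pop("item")` → cache = {'id': 19, 'b': 69}; ans = 59
So ans = 59

Answer: 59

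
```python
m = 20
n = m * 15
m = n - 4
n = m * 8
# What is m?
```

Trace:
`m = 20` → m = 20
`n = m * 15` → n = 300
`m = n - 4` → m = 296
`n = m * 8` → n = 2368
So m = 296

Answer: 296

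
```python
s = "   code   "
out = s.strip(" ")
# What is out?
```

Trace:
`s = "   code   "` → s = '   code   '
`out = s.strip(" ")` → out = 'code'
So out = 'code'

Answer: 'code'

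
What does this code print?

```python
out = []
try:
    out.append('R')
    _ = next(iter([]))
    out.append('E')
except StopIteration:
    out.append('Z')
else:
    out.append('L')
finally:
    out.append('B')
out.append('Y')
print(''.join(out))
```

Execution trace: 'R' (try body) → 'Z' (except StopIteration) → 'B' (finally) → 'Y' (after the try/except). Output: RZBY

Answer: RZBY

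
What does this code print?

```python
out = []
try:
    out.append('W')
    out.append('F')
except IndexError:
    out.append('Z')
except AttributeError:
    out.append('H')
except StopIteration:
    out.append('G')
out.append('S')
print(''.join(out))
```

Execution trace: 'W' (try body) → 'F' (try body, no exception) → 'S' (after the try/except). Output: WFS

Answer: WFS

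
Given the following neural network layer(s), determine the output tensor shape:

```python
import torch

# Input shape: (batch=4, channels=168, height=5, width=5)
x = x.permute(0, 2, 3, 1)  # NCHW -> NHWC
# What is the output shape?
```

Input: (4, 168, 5, 5) -> Output: (4, 5, 5, 168)

Answer: (4, 5, 5, 168)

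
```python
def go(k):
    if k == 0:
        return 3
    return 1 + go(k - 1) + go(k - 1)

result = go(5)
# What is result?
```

go(k) = 1 + 2·go(k-1), go(0)=3. Closed form: (3+1)·2^5 - 1 = 127.

Answer: 127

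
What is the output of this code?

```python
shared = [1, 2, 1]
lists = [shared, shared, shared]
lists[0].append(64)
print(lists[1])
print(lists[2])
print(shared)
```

Key concept: list of same reference.
Step by step:
`shared = [1, 2, 1]` → shared = [1, 2, 1]
`lists = [shared, shared, shared]` → lists = [[1, 2, 1], [1, 2, 1], [1, 2, 1]]
`lists[0].append(64)` → shared = [1, 2, 1, 64]; lists = [[1, 2, 1, 64], [1, 2, 1, 64], [1, 2, 1, 64]]
`print(lists[1])` → prints [1, 2, 1, 64]
`print(lists[2])` → prints [1, 2, 1, 64]
`print(shared)` → prints [1, 2, 1, 64]

Answer:
[1, 2, 1, 64]
[1, 2, 1, 64]
[1, 2, 1, 64]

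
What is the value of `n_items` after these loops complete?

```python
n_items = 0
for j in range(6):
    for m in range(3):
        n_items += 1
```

6 * 3 = 18
`n_items` takes the values: 0 → 1 → 2 → 3 → 4 → 5 → 6 → 7 → 8 → 9 → 10 → 11 → 12 → 13 → 14 → 15 → 16 → 17 → 18

Answer: 18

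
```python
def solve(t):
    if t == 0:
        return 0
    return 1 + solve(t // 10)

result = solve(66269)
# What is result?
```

Count of digits of 66269: 5

Answer: 5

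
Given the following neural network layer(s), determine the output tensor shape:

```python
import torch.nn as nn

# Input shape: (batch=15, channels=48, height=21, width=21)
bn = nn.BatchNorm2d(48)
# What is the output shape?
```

Input: (15, 48, 21, 21) -> Output: (15, 48, 21, 21)

Answer: (15, 48, 21, 21)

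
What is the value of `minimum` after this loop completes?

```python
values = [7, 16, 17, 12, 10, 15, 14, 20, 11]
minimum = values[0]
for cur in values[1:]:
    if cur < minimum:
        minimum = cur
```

Minimum of [7, 16, 17, 12, 10, 15, 14, 20, 11]
`minimum` takes the values: 7

Answer: 7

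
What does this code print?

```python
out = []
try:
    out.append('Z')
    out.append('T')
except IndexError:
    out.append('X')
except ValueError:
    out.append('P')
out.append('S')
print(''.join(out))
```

Execution trace: 'Z' (try body) → 'T' (try body, no exception) → 'S' (after the try/except). Output: ZTS

Answer: ZTS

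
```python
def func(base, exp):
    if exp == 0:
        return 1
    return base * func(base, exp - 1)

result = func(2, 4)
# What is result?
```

func(2, 4) = 2 * 2 * 2 * 2 = 16

Answer: 16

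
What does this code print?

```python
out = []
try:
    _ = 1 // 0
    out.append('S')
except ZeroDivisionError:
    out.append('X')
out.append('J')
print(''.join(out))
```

Execution trace: 'X' (except ZeroDivisionError) → 'J' (after the try/except). Output: XJ

Answer: XJ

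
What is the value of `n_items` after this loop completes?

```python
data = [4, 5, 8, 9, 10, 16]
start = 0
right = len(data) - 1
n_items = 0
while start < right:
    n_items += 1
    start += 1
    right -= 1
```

Iterations until pointers meet (list length 6)
`n_items` takes the values: 0 → 1 → 2 → 3

Answer: 3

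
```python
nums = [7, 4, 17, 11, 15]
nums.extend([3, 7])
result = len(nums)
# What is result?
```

Trace:
`nums = [7, 4, 17, 11, 15]` → nums = [7, 4, 17, 11, 15]
`nums.extend([3, 7])` → nums = [7, 4, 17, 11, 15, 3, 7]
`result = len(nums)` → result = 7
So result = 7

Answer: 7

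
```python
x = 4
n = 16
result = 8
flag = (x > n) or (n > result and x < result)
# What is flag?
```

Trace:
`x = 4` → x = 4
`n = 16` → n = 16
`result = 8` → result = 8
`flag = (x > n) or (n > result and x < result)` → flag = True
So flag = True

Answer: True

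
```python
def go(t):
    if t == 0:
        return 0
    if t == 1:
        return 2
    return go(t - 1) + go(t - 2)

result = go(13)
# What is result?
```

Build up from base cases: go(0)=0, go(1)=2, go(2)=2, go(3)=4, go(4)=6, go(5)=10, go(6)=16, ..., go(13)=466

Answer: 466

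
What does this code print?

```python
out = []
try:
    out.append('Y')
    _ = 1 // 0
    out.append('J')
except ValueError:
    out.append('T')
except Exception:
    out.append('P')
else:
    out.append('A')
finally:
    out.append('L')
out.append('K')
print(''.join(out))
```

Execution trace: 'Y' (try body) → 'P' (except Exception) → 'L' (finally) → 'K' (after the try/except). Output: YPLK

Answer: YPLK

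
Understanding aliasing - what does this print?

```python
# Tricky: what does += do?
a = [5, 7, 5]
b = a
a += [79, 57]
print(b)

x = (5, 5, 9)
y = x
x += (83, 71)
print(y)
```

Key concept: += behavior differs for mutable vs immutable.
Step by step:
`a = [5, 7, 5]` → a = [5, 7, 5]
`b = a` → b = [5, 7, 5] (same object as a)
`a += [79, 57]` → a = [5, 7, 5, 79, 57] (same object as b); b = [5, 7, 5, 79, 57] (same object as a)
`print(b)` → prints [5, 7, 5, 79, 57]
`x = (5, 5, 9)` → x = (5, 5, 9)
`y = x` → y = (5, 5, 9)
`x += (83, 71)` → x = (5, 5, 9, 83, 71)
`print(y)` → prints (5, 5, 9)

Answer:
[5, 7, 5, 79, 57]
(5, 5, 9)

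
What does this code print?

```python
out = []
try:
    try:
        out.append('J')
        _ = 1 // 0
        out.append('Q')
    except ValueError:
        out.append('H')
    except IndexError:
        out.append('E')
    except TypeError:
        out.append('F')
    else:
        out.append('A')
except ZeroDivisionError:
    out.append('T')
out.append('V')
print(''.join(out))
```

Execution trace: 'J' (try body) → 'T' (outer except ZeroDivisionError) → 'V' (after the try/except). Output: JTV

Answer: JTV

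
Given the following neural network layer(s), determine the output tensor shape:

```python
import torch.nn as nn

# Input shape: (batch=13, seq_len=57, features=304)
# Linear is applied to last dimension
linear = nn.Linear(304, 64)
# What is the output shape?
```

Input: (13, 57, 304) -> Output: (13, 57, 64)

Answer: (13, 57, 64)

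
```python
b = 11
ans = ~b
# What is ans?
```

Trace:
`b = 11` → b = 11
`ans = ~b` → ans = -12
So ans = -12

Answer: -12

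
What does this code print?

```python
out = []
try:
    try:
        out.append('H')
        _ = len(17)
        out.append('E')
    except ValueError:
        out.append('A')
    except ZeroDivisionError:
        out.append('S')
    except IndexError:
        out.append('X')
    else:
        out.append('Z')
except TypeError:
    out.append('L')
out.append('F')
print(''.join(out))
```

Execution trace: 'H' (try body) → 'L' (outer except TypeError) → 'F' (after the try/except). Output: HLF

Answer: HLF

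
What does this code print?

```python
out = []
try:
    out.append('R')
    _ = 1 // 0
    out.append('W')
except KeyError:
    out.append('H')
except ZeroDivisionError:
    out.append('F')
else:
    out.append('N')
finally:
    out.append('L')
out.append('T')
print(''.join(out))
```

Execution trace: 'R' (try body) → 'F' (except ZeroDivisionError) → 'L' (finally) → 'T' (after the try/except). Output: RFLT

Answer: RFLT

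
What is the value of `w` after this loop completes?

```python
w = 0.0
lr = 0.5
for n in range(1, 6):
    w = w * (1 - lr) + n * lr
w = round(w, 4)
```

Moving average with lr=0.5
`w` takes the values: 0.0 → 0.5 → 1.25 → 2.125 → 3.0625 → 4.03125 → 4.0312

Answer: 4.0312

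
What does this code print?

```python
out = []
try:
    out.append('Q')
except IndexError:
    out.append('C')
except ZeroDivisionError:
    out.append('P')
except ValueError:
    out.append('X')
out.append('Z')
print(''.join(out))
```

Execution trace: 'Q' (try body, no exception) → 'Z' (after the try/except). Output: QZ

Answer: QZ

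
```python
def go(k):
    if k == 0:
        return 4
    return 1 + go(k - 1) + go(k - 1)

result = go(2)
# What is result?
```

go(k) = 1 + 2·go(k-1), go(0)=4. Closed form: (4+1)·2^2 - 1 = 19.

Answer: 19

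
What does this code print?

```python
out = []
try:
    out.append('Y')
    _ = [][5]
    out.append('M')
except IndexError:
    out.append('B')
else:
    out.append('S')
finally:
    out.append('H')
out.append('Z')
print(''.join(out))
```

Execution trace: 'Y' (try body) → 'B' (except IndexError) → 'H' (finally) → 'Z' (after the try/except). Output: YBHZ

Answer: YBHZ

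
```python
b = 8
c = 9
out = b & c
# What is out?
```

Trace:
`b = 8` → b = 8
`c = 9` → c = 9
`out = b & c` → out = 8
So out = 8

Answer: 8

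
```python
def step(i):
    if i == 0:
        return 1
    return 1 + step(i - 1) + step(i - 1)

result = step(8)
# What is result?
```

step(i) = 1 + 2·step(i-1), step(0)=1. Closed form: (1+1)·2^8 - 1 = 511.

Answer: 511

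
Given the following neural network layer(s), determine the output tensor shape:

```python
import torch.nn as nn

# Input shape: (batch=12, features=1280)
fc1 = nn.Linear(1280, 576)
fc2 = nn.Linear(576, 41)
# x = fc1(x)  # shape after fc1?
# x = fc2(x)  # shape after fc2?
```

Input: (12, 1280) -> after fc1: (12, 576) -> Output: (12, 41)

Answer: (12, 41)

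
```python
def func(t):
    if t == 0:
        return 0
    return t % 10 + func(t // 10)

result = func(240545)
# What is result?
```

Sum of digits of 240545: 5 + 4 + 5 + 0 + 4 + 2 = 20

Answer: 20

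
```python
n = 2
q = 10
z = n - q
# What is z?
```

Trace:
`n = 2` → n = 2
`q = 10` → q = 10
`z = n - q` → z = -8
So z = -8

Answer: -8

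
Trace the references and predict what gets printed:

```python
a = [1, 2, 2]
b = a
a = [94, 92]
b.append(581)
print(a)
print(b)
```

Key concept: rebinding vs mutation: a is rebound to a new list, b still points at the original.
Step by step:
`a = [1, 2, 2]` → a = [1, 2, 2]
`b = a` → b = [1, 2, 2] (same object as a)
`a = [94, 92]` → a = [94, 92]
`b.append(581)` → b = [1, 2, 2, 581]
`print(a)` → prints [94, 92]
`print(b)` → prints [1, 2, 2, 581]

Answer:
[94, 92]
[1, 2, 2, 581]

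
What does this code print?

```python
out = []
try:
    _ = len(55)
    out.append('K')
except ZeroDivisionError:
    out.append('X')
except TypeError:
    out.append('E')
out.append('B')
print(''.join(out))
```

Execution trace: 'E' (except TypeError) → 'B' (after the try/except). Output: EB

Answer: EB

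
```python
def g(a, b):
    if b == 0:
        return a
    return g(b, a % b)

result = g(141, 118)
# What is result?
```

g(141, 118) -> g(118, 23) -> g(23, 3) -> g(3, 2) -> g(2, 1) -> g(1, 0) -> 1

Answer: 1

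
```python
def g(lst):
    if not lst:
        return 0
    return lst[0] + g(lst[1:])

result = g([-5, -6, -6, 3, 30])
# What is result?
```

(-5) + (-6) + (-6) + 3 + 30 + 0 = 16

Answer: 16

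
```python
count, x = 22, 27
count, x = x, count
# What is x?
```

Trace:
`count, x = 22, 27` → count = 22; x = 27
`count, x = x, count` → count = 27; x = 22
So x = 22

Answer: 22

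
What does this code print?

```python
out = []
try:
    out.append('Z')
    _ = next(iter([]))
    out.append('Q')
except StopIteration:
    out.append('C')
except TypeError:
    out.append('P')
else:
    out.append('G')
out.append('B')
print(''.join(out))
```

Execution trace: 'Z' (try body) → 'C' (except StopIteration) → 'B' (after the try/except). Output: ZCB

Answer: ZCB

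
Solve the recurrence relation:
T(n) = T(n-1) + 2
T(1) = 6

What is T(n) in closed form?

Unrolling: T(n) = T(1) + 2·(n-1) = 6 + 2(n-1) = 2n + 4.

Answer: T(n) = 2n + 4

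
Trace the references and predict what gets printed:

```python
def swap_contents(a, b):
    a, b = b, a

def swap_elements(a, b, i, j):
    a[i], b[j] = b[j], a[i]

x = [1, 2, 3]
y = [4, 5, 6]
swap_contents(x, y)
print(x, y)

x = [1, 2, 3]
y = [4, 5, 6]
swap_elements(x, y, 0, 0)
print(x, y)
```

Key concept: parameter rebinding vs mutation.
Step by step:
`x = [1, 2, 3]` → x = [1, 2, 3]
`y = [4, 5, 6]` → y = [4, 5, 6]
`swap_contents(x, y)` → no visible change to tracked variables
`print(x, y)` → prints [1, 2, 3] [4, 5, 6]
`x = [1, 2, 3]` → x = [1, 2, 3]
`y = [4, 5, 6]` → y = [4, 5, 6]
`swap_elements(x, y, 0, 0)` → x = [4, 2, 3]; y = [1, 5, 6]
`print(x, y)` → prints [4, 2, 3] [1, 5, 6]

Answer:
[1, 2, 3] [4, 5, 6]
[4, 2, 3] [1, 5, 6]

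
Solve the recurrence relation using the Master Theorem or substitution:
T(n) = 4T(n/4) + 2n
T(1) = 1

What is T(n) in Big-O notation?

By Master Theorem: a=4, b=4, f(n)=2n. Since log_4(4) = 1 and f(n) = Θ(n^1), Case 2 applies. T(n) = O(n log n).

Answer: O(n log n)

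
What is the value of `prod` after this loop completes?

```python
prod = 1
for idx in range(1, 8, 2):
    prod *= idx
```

Product of 1, 3, 5, ... up to 7
`prod` takes the values: 1 → 3 → 15 → 105

Answer: 105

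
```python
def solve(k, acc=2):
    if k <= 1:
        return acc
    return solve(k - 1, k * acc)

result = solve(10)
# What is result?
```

Accumulator trace (n, acc): (10, 2) -> (9, 20) -> (8, 180) -> (7, 1440) -> (6, 10080) -> (5, 60480) -> (4, 302400) -> (3, 1209600) -> (2, 3628800) -> (1, 7257600) -> return 7257600

Answer: 7257600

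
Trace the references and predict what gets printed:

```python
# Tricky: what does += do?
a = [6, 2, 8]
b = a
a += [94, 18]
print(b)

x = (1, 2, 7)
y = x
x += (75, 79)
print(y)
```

Key concept: += behavior differs for mutable vs immutable.
Step by step:
`a = [6, 2, 8]` → a = [6, 2, 8]
`b = a` → b = [6, 2, 8] (same object as a)
`a += [94, 18]` → a = [6, 2, 8, 94, 18] (same object as b); b = [6, 2, 8, 94, 18] (same object as a)
`print(b)` → prints [6, 2, 8, 94, 18]
`x = (1, 2, 7)` → x = (1, 2, 7)
`y = x` → y = (1, 2, 7)
`x += (75, 79)` → x = (1, 2, 7, 75, 79)
`print(y)` → prints (1, 2, 7)

Answer:
[6, 2, 8, 94, 18]
(1, 2, 7)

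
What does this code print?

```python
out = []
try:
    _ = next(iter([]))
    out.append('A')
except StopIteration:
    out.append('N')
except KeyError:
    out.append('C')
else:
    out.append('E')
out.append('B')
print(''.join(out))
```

Execution trace: 'N' (except StopIteration) → 'B' (after the try/except). Output: NB

Answer: NB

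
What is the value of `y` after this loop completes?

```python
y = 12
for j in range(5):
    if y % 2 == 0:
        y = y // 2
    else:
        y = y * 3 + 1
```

Collatz-style transformation from 12
`y` takes the values: 12 → 6 → 3 → 10 → 5 → 16

Answer: 16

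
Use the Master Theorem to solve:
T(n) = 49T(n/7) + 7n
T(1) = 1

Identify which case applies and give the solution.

a=49, b=7, f(n)=7n. log_7(49) = 2. Since c=1 < 2, Case 1 applies: T(n) = Θ(n^log_b(a)) = O(n^2).

Answer: O(n^2) - Case 1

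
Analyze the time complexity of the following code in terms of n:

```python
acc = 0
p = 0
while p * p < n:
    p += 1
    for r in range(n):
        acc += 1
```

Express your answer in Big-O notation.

Each loop level contributes: √n × n. Multiplying the contributions gives O(n√n).

Answer: O(n√n)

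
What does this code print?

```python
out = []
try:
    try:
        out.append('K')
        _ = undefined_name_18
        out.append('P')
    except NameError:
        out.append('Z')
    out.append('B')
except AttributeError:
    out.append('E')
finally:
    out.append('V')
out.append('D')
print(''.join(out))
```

Execution trace: 'K' (inner try body) → 'Z' (inner except NameError) → 'B' (try body, no exception) → 'V' (finally) → 'D' (after the try/except). Output: KZBVD

Answer: KZBVD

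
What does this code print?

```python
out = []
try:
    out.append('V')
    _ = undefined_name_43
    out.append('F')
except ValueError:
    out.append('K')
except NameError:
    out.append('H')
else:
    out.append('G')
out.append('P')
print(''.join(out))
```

Execution trace: 'V' (try body) → 'H' (except NameError) → 'P' (after the try/except). Output: VHP

Answer: VHP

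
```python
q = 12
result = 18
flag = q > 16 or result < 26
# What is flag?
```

Trace:
`q = 12` → q = 12
`result = 18` → result = 18
`flag = q > 16 or result < 26` → flag = True
So flag = True

Answer: True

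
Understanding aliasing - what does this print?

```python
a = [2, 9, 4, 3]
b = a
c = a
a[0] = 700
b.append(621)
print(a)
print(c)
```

Key concept: multiple aliases.
Step by step:
`a = [2, 9, 4, 3]` → a = [2, 9, 4, 3]
`b = a` → b = [2, 9, 4, 3] (same object as a)
`c = a` → c = [2, 9, 4, 3] (same object as a, b)
`a[0] = 700` → a = [700, 9, 4, 3] (same object as b, c); b = [700, 9, 4, 3] (same object as a, c); c = [700, 9, 4, 3] (same object as a, b)
`b.append(621)` → a = [700, 9, 4, 3, 621] (same object as b, c); b = [700, 9, 4, 3, 621] (same object as a, c); c = [700, 9, 4, 3, 621] (same object as a, b)
`print(a)` → prints [700, 9, 4, 3, 621]
`print(c)` → prints [700, 9, 4, 3, 621]

Answer:
[700, 9, 4, 3, 621]
[700, 9, 4, 3, 621]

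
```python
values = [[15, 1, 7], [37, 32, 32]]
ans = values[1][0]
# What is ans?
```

Trace:
`values = [[15, 1, 7], [37, 32, 32]]` → values = [[15, 1, 7], [37, 32, 32]]
`ans = values[1][0]` → ans = 37
So ans = 37

Answer: 37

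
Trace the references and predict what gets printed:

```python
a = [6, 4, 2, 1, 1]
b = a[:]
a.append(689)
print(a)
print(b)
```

Key concept: slice [:] creates copy.
Step by step:
`a = [6, 4, 2, 1, 1]` → a = [6, 4, 2, 1, 1]
`b = a[:]` → b = [6, 4, 2, 1, 1]
`a.append(689)` → a = [6, 4, 2, 1, 1, 689]
`print(a)` → prints [6, 4, 2, 1, 1, 689]
`print(b)` → prints [6, 4, 2, 1, 1]

Answer:
[6, 4, 2, 1, 1, 689]
[6, 4, 2, 1, 1]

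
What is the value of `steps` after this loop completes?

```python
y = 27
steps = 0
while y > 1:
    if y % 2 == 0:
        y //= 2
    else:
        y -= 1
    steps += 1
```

Steps to reduce 27 to 1
`steps` takes the values: 0 → 1 → 2 → 3 → 4 → 5 → 6 → 7

Answer: 7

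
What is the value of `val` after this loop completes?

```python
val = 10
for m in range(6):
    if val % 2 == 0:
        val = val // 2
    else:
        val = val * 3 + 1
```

Collatz-style transformation from 10
`val` takes the values: 10 → 5 → 16 → 8 → 4 → 2 → 1

Answer: 1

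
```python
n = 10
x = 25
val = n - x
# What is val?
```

Trace:
`n = 10` → n = 10
`x = 25` → x = 25
`val = n - x` → val = -15
So val = -15

Answer: -15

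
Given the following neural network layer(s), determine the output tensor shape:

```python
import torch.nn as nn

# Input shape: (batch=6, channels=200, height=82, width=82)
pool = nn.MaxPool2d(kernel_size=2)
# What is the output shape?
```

Input: (6, 200, 82, 82) -> Output: (6, 200, 41, 41)

Answer: (6, 200, 41, 41)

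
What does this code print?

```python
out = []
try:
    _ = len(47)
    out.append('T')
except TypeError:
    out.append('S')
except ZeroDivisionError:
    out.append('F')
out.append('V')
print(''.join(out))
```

Execution trace: 'S' (except TypeError) → 'V' (after the try/except). Output: SV

Answer: SV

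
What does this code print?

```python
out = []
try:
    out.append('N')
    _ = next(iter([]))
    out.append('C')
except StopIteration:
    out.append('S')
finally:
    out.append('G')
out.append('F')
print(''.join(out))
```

Execution trace: 'N' (try body) → 'S' (except StopIteration) → 'G' (finally) → 'F' (after the try/except). Output: NSGF

Answer: NSGF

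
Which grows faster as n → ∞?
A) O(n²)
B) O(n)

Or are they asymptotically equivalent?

O(n²) vs O(n): Higher order terms dominate.

Answer: A) O(n²) grows faster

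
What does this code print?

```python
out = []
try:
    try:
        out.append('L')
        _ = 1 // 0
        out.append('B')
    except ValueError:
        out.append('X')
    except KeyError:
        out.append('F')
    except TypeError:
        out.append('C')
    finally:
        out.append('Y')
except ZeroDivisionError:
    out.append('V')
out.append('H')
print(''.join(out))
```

Execution trace: 'L' (inner try body) → 'Y' (inner finally) → 'V' (outer except ZeroDivisionError) → 'H' (after the try/except). Output: LYVH

Answer: LYVH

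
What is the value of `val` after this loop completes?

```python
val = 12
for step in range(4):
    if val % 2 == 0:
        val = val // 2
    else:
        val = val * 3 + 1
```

Collatz-style transformation from 12
`val` takes the values: 12 → 6 → 3 → 10 → 5

Answer: 5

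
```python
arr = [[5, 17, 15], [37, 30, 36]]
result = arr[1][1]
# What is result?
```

Trace:
`arr = [[5, 17, 15], [37, 30, 36]]` → arr = [[5, 17, 15], [37, 30, 36]]
`result = arr[1][1]` → result = 30
So result = 30

Answer: 30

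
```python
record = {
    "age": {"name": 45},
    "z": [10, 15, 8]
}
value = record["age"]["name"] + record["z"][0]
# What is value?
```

Trace:
`record = { ...` → record = {'age': {'name': 45}, 'z': [10, 15, 8]}
`value = record["age"]["name"] + record["z"][0]` → value = 55
So value = 55

Answer: 55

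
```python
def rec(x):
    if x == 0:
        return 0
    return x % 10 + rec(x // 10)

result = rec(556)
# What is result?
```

Sum of digits of 556: 6 + 5 + 5 = 16

Answer: 16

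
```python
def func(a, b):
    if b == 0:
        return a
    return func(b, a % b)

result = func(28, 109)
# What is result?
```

func(28, 109) -> func(109, 28) -> func(28, 25) -> func(25, 3) -> func(3, 1) -> func(1, 0) -> 1

Answer: 1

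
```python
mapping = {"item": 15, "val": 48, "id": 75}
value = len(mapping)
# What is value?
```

Trace:
`mapping = {"item": 15, "val": 48, "id": 75}` → mapping = {'item': 15, 'val': 48, 'id': 75}
`value = len(mapping)` → value = 3
So value = 3

Answer: 3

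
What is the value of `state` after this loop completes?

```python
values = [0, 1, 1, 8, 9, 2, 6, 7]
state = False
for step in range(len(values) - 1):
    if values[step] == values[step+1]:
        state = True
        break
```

Check consecutive duplicates in [0, 1, 1, 8, 9, 2, 6, 7]
`state` takes the values: False → True

Answer: True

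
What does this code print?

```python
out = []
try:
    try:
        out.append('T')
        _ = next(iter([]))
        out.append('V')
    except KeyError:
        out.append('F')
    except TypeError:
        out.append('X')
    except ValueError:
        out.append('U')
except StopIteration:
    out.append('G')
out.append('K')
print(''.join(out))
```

Execution trace: 'T' (try body) → 'G' (outer except StopIteration) → 'K' (after the try/except). Output: TGK

Answer: TGK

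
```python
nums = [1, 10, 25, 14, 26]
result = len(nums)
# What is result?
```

Trace:
`nums = [1, 10, 25, 14, 26]` → nums = [1, 10, 25, 14, 26]
`result = len(nums)` → result = 5
So result = 5

Answer: 5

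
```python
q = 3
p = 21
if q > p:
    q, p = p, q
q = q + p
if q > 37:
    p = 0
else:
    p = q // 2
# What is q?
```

Trace:
`q = 3` → q = 3
`p = 21` → p = 21
`if q > p: ...` → q > p is False → no variable changes
`q = q + p` → q = 24
`if q > 37: ...` → q > 37 is False, take else branch → p = 12
So q = 24

Answer: 24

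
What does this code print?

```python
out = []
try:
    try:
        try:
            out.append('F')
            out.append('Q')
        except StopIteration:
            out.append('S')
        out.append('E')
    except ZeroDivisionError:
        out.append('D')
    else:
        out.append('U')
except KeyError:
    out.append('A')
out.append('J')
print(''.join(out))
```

Execution trace: 'F' (inner try body) → 'Q' (inner try body, no exception) → 'E' (try body, no exception) → 'U' (else) → 'J' (after the try/except). Output: FQEUJ

Answer: FQEUJ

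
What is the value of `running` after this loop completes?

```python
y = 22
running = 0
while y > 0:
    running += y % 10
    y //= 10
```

Sum digits of 22
`running` takes the values: 0 → 2 → 4

Answer: 4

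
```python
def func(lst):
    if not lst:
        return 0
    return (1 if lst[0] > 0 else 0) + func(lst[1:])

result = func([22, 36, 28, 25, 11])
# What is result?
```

Count of positive elements in [22, 36, 28, 25, 11] = 5

Answer: 5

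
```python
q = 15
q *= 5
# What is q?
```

Trace:
`q = 15` → q = 15
`q *= 5` → q = 75
So q = 75

Answer: 75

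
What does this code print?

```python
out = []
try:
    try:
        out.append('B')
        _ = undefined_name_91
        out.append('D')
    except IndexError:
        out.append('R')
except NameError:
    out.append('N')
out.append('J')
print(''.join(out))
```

Execution trace: 'B' (try body) → 'N' (outer except NameError) → 'J' (after the try/except). Output: BNJ

Answer: BNJ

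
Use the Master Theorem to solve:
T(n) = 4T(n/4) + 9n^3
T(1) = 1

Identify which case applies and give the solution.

a=4, b=4, f(n)=9n^3. log_4(4) = 1. Since c=3 > 1 and the regularity condition holds (4(n/4)^3 = (4/4^3)n^3 with 4/4^3 < 1), Case 3 applies: T(n) = Θ(f(n)) = O(n^3).

Answer: O(n^3) - Case 3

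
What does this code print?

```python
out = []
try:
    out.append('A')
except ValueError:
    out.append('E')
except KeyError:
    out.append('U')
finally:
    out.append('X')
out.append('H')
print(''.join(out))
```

Execution trace: 'A' (try body, no exception) → 'X' (finally) → 'H' (after the try/except). Output: AXH

Answer: AXH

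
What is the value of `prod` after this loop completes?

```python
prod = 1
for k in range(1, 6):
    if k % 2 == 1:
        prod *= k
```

Product of odd numbers 1 to 5
`prod` takes the values: 1 → 3 → 15

Answer: 15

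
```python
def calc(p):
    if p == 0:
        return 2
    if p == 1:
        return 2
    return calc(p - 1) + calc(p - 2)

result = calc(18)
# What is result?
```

Build up from base cases: calc(0)=2, calc(1)=2, calc(2)=4, calc(3)=6, calc(4)=10, calc(5)=16, calc(6)=26, ..., calc(18)=8362

Answer: 8362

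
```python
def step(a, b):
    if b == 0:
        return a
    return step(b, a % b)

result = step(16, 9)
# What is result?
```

step(16, 9) -> step(9, 7) -> step(7, 2) -> step(2, 1) -> step(1, 0) -> 1

Answer: 1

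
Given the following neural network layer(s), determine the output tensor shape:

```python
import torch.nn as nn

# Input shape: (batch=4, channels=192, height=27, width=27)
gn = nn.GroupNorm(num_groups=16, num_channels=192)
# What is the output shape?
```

Input: (4, 192, 27, 27) -> Output: (4, 192, 27, 27)

Answer: (4, 192, 27, 27)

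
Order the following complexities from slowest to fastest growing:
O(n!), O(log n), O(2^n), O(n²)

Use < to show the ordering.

Ordered by growth rate: O(log n) < O(n²) < O(2^n) < O(n!)

Answer: O(log n) < O(n²) < O(2^n) < O(n!)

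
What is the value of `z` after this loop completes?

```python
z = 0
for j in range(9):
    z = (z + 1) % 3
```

Increment mod 3, 9 times = 0
`z` takes the values: 0 → 1 → 2 → 0 → 1 → 2 → 0 → 1 → 2 → 0

Answer: 0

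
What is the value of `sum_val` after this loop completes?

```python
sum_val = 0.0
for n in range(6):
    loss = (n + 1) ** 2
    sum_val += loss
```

Sum of squared losses 1² + 2² + ... + 6²
`sum_val` takes the values: 0.0 → 1.0 → 5.0 → 14.0 → 30.0 → 55.0 → 91.0

Answer: 91.0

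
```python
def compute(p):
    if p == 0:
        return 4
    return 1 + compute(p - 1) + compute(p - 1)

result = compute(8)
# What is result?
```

compute(p) = 1 + 2·compute(p-1), compute(0)=4. Closed form: (4+1)·2^8 - 1 = 1279.

Answer: 1279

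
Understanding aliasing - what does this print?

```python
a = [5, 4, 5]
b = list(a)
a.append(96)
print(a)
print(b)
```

Key concept: list() constructor creates copy.
Step by step:
`a = [5, 4, 5]` → a = [5, 4, 5]
`b = list(a)` → b = [5, 4, 5]
`a.append(96)` → a = [5, 4, 5, 96]
`print(a)` → prints [5, 4, 5, 96]
`print(b)` → prints [5, 4, 5]

Answer:
[5, 4, 5, 96]
[5, 4, 5]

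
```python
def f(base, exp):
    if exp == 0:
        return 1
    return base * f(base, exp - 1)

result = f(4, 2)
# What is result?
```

f(4, 2) = 4 * 4 = 16

Answer: 16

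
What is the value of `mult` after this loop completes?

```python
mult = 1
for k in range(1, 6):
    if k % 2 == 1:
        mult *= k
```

Product of odd numbers 1 to 5
`mult` takes the values: 1 → 3 → 15

Answer: 15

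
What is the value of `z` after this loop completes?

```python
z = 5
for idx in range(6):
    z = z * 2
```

Multiply by 2, 6 times: 5 * 2^6 = 320
`z` takes the values: 5 → 10 → 20 → 40 → 80 → 160 → 320

Answer: 320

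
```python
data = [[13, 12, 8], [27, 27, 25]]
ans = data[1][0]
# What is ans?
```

Trace:
`data = [[13, 12, 8], [27, 27, 25]]` → data = [[13, 12, 8], [27, 27, 25]]
`ans = data[1][0]` → ans = 27
So ans = 27

Answer: 27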